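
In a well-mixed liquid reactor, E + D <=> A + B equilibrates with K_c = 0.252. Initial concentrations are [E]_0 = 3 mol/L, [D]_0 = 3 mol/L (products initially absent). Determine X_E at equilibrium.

Let X = conversion of E; extent ξ = 3·X mol/L.
Concentrations: [E] = 3 − 3X; [D] = 3 − 3X; [A] = 3X; [B] = 3X.
K_c = [A] [B] / ([E] [D]).
Solving K_c = 0.252 for X ∈ (0,1): X = 0.334.

X = 0.334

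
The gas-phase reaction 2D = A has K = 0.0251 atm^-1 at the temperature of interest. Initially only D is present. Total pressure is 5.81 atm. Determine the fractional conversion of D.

X = 0.205

Let X = conversion of D (basis 1 mol D); extent of reaction ξ = 0.5X.
Moles: n_D = 1 − X; n_A = 0.5X.
n_T = Σnᵢ = 1 − 0.5X.
y_i = n_i/n_T, p_i = y_i·P. K = p_A / (p_D^2).
This yields a degree-2 equation in X; solving on (0,1), X = 0.205.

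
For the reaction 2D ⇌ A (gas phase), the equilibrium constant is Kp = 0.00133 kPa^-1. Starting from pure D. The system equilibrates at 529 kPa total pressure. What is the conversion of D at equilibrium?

Basis: 1 mol D initially; let X = conversion of D. Extent ξ = 0.5X.
Moles: n_D = 1 − X; n_A = 0.5X.
Summing: n_T = 1 − 0.5X.
y_i = n_i/n_T, p_i = y_i·P. Kp = p_A / (p_D^2).
Substituting and setting equal to 0.00133 kPa^-1 gives a polynomial in X; the root in (0,1) is X = 0.488.

X = 0.488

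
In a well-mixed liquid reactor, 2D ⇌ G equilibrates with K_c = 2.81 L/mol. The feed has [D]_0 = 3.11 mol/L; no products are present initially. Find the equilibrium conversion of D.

X = 0.788

Let X = conversion of D; extent ξ = 3.11X/2 mol/L.
Concentrations: [D] = 3.11 − 3.11X; [G] = 1.55X.
K_c = [G] / ([D]^2).
Setting equal to 2.81 and solving for X on (0,1) gives X = 0.788.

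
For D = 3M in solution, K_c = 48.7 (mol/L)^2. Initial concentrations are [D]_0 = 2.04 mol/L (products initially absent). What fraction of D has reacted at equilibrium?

Let X = conversion of D; extent ξ = 2.04·X mol/L.
Concentrations: [D] = 2.04 − 2.04X; [M] = 6.12X.
K_c = [M]^3 / ([D]).
This equals 48.7 at X = 0.571 (the root in 0 < X < 1).

X = 0.571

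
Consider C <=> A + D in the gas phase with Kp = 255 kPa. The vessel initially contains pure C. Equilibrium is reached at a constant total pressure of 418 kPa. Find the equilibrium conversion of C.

X = 0.616

Take 1 mol C as basis and let X be its fractional conversion, so ξ = X.
Mole table: n_C = 1 − X; n_A = X; n_D = X.
Summing: n_T = 1 + X.
Mole fractions y_i = n_i/n_T; Kp = p_A p_D / (p_C) with p_i = y_i·P.
Setting this equal to 255 kPa and taking the physical root (0 < X < 1) gives X = 0.616.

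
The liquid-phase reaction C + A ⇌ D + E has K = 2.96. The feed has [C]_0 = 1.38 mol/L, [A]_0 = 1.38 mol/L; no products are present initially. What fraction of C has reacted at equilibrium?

X = 0.632

Let X = conversion of C; extent ξ = 1.38·X mol/L.
Concentrations: [C] = 1.38 − 1.38X; [A] = 1.38 − 1.38X; [D] = 1.38X; [E] = 1.38X.
K = [D] [E] / ([C] [A]).
Setting equal to 2.96 and solving for X on (0,1) gives X = 0.632.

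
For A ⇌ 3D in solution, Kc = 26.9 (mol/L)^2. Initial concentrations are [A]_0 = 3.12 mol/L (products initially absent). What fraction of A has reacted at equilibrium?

X = 0.396

Let X = conversion of A; extent ξ = 3.12·X mol/L.
Concentrations: [A] = 3.12 − 3.12X; [D] = 9.36X.
Kc = [D]^3 / ([A]).
Solving Kc = 26.9 for X ∈ (0,1): X = 0.396.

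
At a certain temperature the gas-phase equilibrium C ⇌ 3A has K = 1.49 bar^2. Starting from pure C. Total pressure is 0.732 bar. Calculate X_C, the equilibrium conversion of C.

Take 1 mol C as basis and let X be its fractional conversion, so ξ = X.
Moles: n_C = 1 − X; n_A = 3X.
n_T = Σnᵢ = 1 + 2X.
y_i = n_i/n_T, p_i = y_i·P. K = p_A^3 / (p_C).
Equating to 1.49 bar^2 and solving on 0 < X < 1: X = 0.586.

X = 0.586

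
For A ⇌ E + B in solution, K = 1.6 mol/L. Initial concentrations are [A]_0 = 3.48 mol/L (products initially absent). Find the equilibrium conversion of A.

X = 0.486

Let X = conversion of A; extent ξ = 3.48·X mol/L.
Concentrations: [A] = 3.48 − 3.48X; [E] = 3.48X; [B] = 3.48X.
K = [E] [B] / ([A]).
Solving K = 1.6 for X ∈ (0,1): X = 0.486.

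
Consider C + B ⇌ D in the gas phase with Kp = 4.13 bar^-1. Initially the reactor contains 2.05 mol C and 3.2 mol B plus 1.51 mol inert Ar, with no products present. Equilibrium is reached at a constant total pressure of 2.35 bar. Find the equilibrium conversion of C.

Let X = conversion of C (basis 2.05 mol C); extent of reaction ξ = 2.05X.
Species balance: n_C = 2.05 − 2.05X; n_B = 3.2 − 2.05X; n_D = 2.05X; n_I = 1.51 (inert).
n_T = Σnᵢ = 6.76 − 2.05X.
Mole fractions y_i = n_i/n_T; Kp = p_D / (p_C p_B) with p_i = y_i·P.
Equating to 4.13 bar^-1 and solving on 0 < X < 1: X = 0.755.

X = 0.755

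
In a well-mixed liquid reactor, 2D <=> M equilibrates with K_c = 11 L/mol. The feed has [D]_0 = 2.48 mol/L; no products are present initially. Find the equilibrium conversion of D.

Let X = conversion of D; extent ξ = 2.48X/2 mol/L.
Concentrations: [D] = 2.48 − 2.48X; [M] = 1.24X.
K_c = [M] / ([D]^2).
Setting equal to 11 and solving for X on (0,1) gives X = 0.873.

X = 0.873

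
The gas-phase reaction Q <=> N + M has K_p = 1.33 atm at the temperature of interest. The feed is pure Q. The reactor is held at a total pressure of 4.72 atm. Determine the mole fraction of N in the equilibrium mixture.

Let X = conversion of Q (basis 1 mol Q); extent of reaction ξ = X.
Moles: n_Q = 1 − X; n_N = X; n_M = X.
Summing: n_T = 1 + X.
With p_i = (n_i/n_T)P, K_p = p_N p_M / (p_Q).
Substituting and setting equal to 1.33 atm gives a polynomial in X; the root in (0,1) is X = 0.469.
Then n_N = 0.469, n_T = 1.47, so y_N = 0.319.

y_N = 0.319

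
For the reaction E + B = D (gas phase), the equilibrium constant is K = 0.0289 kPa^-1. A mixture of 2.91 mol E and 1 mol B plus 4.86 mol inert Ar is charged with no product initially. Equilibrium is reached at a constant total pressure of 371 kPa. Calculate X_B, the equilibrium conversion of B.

X = 0.743

Take 1 mol B as basis and let X be its fractional conversion, so ξ = X.
Mole table: n_E = 2.91 − X; n_B = 1 − X; n_D = X; n_I = 4.86 (inert).
n_T = Σnᵢ = 8.77 − X.
With p_i = (n_i/n_T)P, K = p_D / (p_E p_B).
Substituting and setting equal to 0.0289 kPa^-1 gives a polynomial in X; the root in (0,1) is X = 0.743.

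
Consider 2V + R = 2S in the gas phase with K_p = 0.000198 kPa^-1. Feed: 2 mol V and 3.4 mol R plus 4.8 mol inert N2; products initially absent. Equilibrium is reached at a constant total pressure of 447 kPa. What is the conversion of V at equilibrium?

X = 0.145

Basis: 2 mol V initially; let X = conversion of V. Extent ξ = X.
Species balance: n_V = 2 − 2X; n_R = 3.4 − X; n_S = 2X; n_I = 4.8 (inert).
Summing: n_T = 10.2 − X.
Mole fractions y_i = n_i/n_T; K_p = p_S^2 / (p_V^2 p_R) with p_i = y_i·P.
This yields a degree-3 equation in X; solving on (0,1), X = 0.145.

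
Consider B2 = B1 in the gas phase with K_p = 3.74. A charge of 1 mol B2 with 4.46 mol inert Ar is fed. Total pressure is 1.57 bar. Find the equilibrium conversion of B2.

X = 0.789

Take 1 mol B2 as basis and let X be its fractional conversion, so ξ = X.
Mole table: n_B2 = 1 − X; n_B1 = X; n_I = 4.46 (inert).
Since Δν = 0, n_T = 5.46 throughout.
With p_i = (n_i/n_T)P, K_p = p_B1 / (p_B2).
This yields a degree-1 equation in X; solving on (0,1), X = 0.789.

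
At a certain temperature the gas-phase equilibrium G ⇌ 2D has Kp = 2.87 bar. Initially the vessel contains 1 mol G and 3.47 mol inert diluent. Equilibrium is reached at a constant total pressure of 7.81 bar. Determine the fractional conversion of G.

Take 1 mol G as basis and let X be its fractional conversion, so ξ = X.
Species balance: n_G = 1 − X; n_D = 2X; n_I = 3.47 (inert).
Total moles n_T = 4.47 + X.
Mole fractions y_i = n_i/n_T; Kp = p_D^2 / (p_G) with p_i = y_i·P.
This yields a degree-2 equation in X; solving on (0,1), X = 0.484.

X = 0.484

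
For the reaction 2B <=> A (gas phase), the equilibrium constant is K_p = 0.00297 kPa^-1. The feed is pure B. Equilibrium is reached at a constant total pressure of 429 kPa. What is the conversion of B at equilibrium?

Basis: 1 mol B initially; let X = conversion of B. Extent ξ = 0.5X.
Mole table: n_B = 1 − X; n_A = 0.5X.
n_T = Σnᵢ = 1 − 0.5X.
y_i = n_i/n_T, p_i = y_i·P. K_p = p_A / (p_B^2).
Setting this equal to 0.00297 kPa^-1 and taking the physical root (0 < X < 1) gives X = 0.595.

X = 0.595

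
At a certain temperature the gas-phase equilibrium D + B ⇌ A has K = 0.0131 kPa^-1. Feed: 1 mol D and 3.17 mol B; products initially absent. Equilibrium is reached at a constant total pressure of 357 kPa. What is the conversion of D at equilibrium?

X = 0.768

Let X = conversion of D (basis 1 mol D); extent of reaction ξ = X.
At extent ξ: n_D = 1 − X; n_B = 3.17 − X; n_A = X.
Summing: n_T = 4.17 − X.
Mole fractions y_i = n_i/n_T; K = p_A / (p_D p_B) with p_i = y_i·P.
Equating to 0.0131 kPa^-1 and solving on 0 < X < 1: X = 0.768.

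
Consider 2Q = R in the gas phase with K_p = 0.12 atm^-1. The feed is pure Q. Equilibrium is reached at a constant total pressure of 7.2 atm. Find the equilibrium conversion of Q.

X = 0.526

Let X = conversion of Q (basis 1 mol Q); extent of reaction ξ = 0.5X.
Species balance: n_Q = 1 − X; n_R = 0.5X.
n_T = Σnᵢ = 1 − 0.5X.
y_i = n_i/n_T, p_i = y_i·P. K_p = p_R / (p_Q^2).
Equating to 0.12 atm^-1 and solving on 0 < X < 1: X = 0.526.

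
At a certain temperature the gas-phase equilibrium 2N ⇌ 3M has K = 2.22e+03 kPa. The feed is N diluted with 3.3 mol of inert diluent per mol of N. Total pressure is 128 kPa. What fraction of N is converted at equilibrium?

Basis: 1 mol N initially; let X = conversion of N. Extent ξ = 0.5X.
Moles: n_N = 1 − X; n_M = 1.5X; n_I = 3.3 (inert).
n_T = Σnᵢ = 4.3 + 0.5X.
y_i = n_i/n_T, p_i = y_i·P. K = p_M^3 / (p_N^2).
Setting this equal to 2.22e+03 kPa and taking the physical root (0 < X < 1) gives X = 0.843.

X = 0.843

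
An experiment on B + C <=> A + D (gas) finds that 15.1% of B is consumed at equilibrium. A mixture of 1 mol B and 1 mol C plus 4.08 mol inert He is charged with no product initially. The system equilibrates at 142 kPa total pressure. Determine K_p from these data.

K_p = 0.0316

Basis: 1 mol B initially; let X = conversion of B. Extent ξ = X.
Moles: n_B = 1 − X; n_C = 1 − X; n_A = X; n_D = X; n_I = 4.08 (inert).
Since Δν = 0, n_T = 6.08 throughout.
At X = 0.151: n_B = 0.849, n_C = 0.849, n_A = 0.151, n_D = 0.151, n_T = 6.08.
p_i = (n_i/n_T)·P. K_p = p_A p_D / (p_B p_C) = 0.0316.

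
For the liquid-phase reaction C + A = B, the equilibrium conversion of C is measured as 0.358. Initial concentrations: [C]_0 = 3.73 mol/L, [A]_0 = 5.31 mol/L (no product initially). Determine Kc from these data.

Let X = conversion of C.
Concentrations: [C] = 3.73 − 3.73X; [A] = 5.31 − 3.73X; [B] = 3.73X.
At X = 0.358: [C] = 2.39, [A] = 3.97, [B] = 1.34.
Kc = [B] / ([C] [A]) = 0.14 L/mol.

Kc = 0.14 L/mol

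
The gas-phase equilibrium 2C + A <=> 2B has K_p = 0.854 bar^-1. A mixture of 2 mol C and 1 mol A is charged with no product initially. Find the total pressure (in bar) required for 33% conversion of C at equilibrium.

Take 2 mol C as basis and let X be its fractional conversion, so ξ = X.
Mole table: n_C = 2 − 2X; n_A = 1 − X; n_B = 2X.
n_T = Σnᵢ = 3 − X.
K_p = p_B^2 / (p_C^2 p_A) with p_i = (n_i/n_T)·P.
At X = 0.33: the mole-fraction product g(X) = Π y_i^ν_i = 0.9668. Since K_p = g(X)·P^{-1}, P = (g/K_p)^(1/1) = (0.9668/0.854)^(1/1) = 1.13 bar.

P = 1.13 bar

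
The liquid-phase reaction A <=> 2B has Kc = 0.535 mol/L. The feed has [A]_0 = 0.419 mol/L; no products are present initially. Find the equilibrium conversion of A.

Let X = conversion of A; extent ξ = 0.419·X mol/L.
Concentrations: [A] = 0.419 − 0.419X; [B] = 0.838X.
Kc = [B]^2 / ([A]).
Equating to 0.535 mol/L: the physical root is X = 0.427.

X = 0.427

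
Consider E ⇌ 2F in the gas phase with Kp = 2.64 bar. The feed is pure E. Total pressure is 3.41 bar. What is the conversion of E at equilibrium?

X = 0.403

Take 1 mol E as basis and let X be its fractional conversion, so ξ = X.
Moles: n_E = 1 − X; n_F = 2X.
Total moles n_T = 1 + X.
y_i = n_i/n_T, p_i = y_i·P. Kp = p_F^2 / (p_E).
Setting this equal to 2.64 bar and taking the physical root (0 < X < 1) gives X = 0.403.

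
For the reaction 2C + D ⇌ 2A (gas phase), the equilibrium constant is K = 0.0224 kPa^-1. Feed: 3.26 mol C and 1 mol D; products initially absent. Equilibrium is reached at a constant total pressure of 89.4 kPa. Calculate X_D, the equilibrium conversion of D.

X = 0.541

Let X = conversion of D (basis 1 mol D); extent of reaction ξ = X.
Mole table: n_C = 3.26 − 2X; n_D = 1 − X; n_A = 2X.
Summing: n_T = 4.26 − X.
y_i = n_i/n_T, p_i = y_i·P. K = p_A^2 / (p_C^2 p_D).
Substituting and setting equal to 0.0224 kPa^-1 gives a polynomial in X; the root in (0,1) is X = 0.541.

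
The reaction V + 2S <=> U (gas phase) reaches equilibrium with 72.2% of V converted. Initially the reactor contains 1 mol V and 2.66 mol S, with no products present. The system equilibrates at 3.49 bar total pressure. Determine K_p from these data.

Take 1 mol V as basis and let X be its fractional conversion, so ξ = X.
Mole table: n_V = 1 − X; n_S = 2.66 − 2X; n_U = X.
Summing: n_T = 3.66 − 2X.
At X = 0.722: n_V = 0.278, n_S = 1.22, n_U = 0.722, n_T = 2.22.
p_i = (n_i/n_T)·P. K_p = p_U / (p_V p_S^2) = 0.708 bar^-2.

K_p = 0.708 bar^-2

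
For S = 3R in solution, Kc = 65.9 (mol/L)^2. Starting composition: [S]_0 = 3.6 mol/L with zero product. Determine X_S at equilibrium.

Let X = conversion of S; extent ξ = 3.6·X mol/L.
Concentrations: [S] = 3.6 − 3.6X; [R] = 10.8X.
Kc = [R]^3 / ([S]).
Setting equal to 65.9 and solving for X on (0,1) gives X = 0.465.

X = 0.465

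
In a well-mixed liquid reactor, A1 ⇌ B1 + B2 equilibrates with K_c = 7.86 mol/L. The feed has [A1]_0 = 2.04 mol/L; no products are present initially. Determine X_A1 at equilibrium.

Let X = conversion of A1; extent ξ = 2.04·X mol/L.
Concentrations: [A1] = 2.04 − 2.04X; [B1] = 2.04X; [B2] = 2.04X.
K_c = [B1] [B2] / ([A1]).
Solving K_c = 7.86 for X ∈ (0,1): X = 0.824.

X = 0.824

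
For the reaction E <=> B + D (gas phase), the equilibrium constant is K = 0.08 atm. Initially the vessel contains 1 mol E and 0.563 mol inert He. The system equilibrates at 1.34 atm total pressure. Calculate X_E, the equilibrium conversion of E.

X = 0.281

Let X = conversion of E (basis 1 mol E); extent of reaction ξ = X.
Moles: n_E = 1 − X; n_B = X; n_D = X; n_I = 0.563 (inert).
Total moles n_T = 1.56 + X.
With p_i = (n_i/n_T)P, K = p_B p_D / (p_E).
Setting this equal to 0.08 atm and taking the physical root (0 < X < 1) gives X = 0.281.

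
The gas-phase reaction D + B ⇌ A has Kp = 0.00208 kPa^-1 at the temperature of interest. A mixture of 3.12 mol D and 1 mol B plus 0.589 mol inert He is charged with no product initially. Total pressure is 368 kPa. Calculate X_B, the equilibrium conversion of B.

X = 0.328

Let X = conversion of B (basis 1 mol B); extent of reaction ξ = X.
At extent ξ: n_D = 3.12 − X; n_B = 1 − X; n_A = X; n_I = 0.589 (inert).
n_T = Σnᵢ = 4.71 − X.
With p_i = (n_i/n_T)P, Kp = p_A / (p_D p_B).
Equating to 0.00208 kPa^-1 and solving on 0 < X < 1: X = 0.328.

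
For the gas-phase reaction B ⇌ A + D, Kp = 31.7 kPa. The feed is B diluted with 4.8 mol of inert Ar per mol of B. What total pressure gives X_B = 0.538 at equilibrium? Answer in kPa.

Take 1 mol B as basis and let X be its fractional conversion, so ξ = X.
Species balance: n_B = 1 − X; n_A = X; n_D = X; n_I = 4.8 (inert).
n_T = Σnᵢ = 5.8 + X.
Kp = p_A p_D / (p_B) with p_i = (n_i/n_T)·P.
At X = 0.538: the mole-fraction product g(X) = Π y_i^ν_i = 0.09885. Since Kp = g(X)·P^{1}, P = (Kp/g)^(1/1) = (31.7/0.09885)^(1/1) = 321 kPa.

P = 321 kPa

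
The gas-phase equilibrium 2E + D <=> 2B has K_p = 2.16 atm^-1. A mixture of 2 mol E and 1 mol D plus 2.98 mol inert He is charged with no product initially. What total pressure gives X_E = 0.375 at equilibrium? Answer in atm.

Take 2 mol E as basis and let X be its fractional conversion, so ξ = X.
Species balance: n_E = 2 − 2X; n_D = 1 − X; n_B = 2X; n_I = 2.98 (inert).
Total moles n_T = 5.98 − X.
K_p = p_B^2 / (p_E^2 p_D) with p_i = (n_i/n_T)·P.
At X = 0.375: the mole-fraction product g(X) = Π y_i^ν_i = 3.228. Since K_p = g(X)·P^{-1}, P = (g/K_p)^(1/1) = (3.228/2.16)^(1/1) = 1.49 atm.

P = 1.49 atm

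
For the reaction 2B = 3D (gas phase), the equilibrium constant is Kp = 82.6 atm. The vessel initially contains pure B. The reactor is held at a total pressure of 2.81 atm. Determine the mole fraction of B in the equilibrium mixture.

Basis: 1 mol B initially; let X = conversion of B. Extent ξ = 0.5X.
Species balance: n_B = 1 − X; n_D = 1.5X.
Summing: n_T = 1 + 0.5X.
With p_i = (n_i/n_T)P, Kp = p_D^3 / (p_B^2).
Equating to 82.6 atm and solving on 0 < X < 1: X = 0.796.
Then n_B = 0.204, n_T = 1.4, so y_B = 0.146.

y_B = 0.146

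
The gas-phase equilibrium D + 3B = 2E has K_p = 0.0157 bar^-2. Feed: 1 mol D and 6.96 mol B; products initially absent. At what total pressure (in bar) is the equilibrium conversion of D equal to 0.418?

P = 4.57 bar

Let X = conversion of D (basis 1 mol D); extent of reaction ξ = X.
Mole table: n_D = 1 − X; n_B = 6.96 − 3X; n_E = 2X.
Summing: n_T = 7.96 − 2X.
K_p = p_E^2 / (p_D p_B^3) with p_i = (n_i/n_T)·P.
At X = 0.418: the mole-fraction product g(X) = Π y_i^ν_i = 0.3281. Since K_p = g(X)·P^{-2}, P = (g/K_p)^(1/2) = (0.3281/0.0157)^(1/2) = 4.57 bar.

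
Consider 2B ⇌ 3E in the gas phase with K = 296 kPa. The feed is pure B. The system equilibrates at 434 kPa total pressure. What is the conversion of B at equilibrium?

X = 0.430

Basis: 1 mol B initially; let X = conversion of B. Extent ξ = 0.5X.
Species balance: n_B = 1 − X; n_E = 1.5X.
Summing: n_T = 1 + 0.5X.
y_i = n_i/n_T, p_i = y_i·P. K = p_E^3 / (p_B^2).
This yields a degree-3 equation in X; solving on (0,1), X = 0.430.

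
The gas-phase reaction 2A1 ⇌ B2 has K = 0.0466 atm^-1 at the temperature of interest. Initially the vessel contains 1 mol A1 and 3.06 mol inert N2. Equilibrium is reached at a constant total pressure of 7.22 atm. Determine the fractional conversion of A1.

X = 0.128

Basis: 1 mol A1 initially; let X = conversion of A1. Extent ξ = 0.5X.
Moles: n_A1 = 1 − X; n_B2 = 0.5X; n_I = 3.06 (inert).
Summing: n_T = 4.06 − 0.5X.
With p_i = (n_i/n_T)P, K = p_B2 / (p_A1^2).
Equating to 0.0466 atm^-1 and solving on 0 < X < 1: X = 0.128.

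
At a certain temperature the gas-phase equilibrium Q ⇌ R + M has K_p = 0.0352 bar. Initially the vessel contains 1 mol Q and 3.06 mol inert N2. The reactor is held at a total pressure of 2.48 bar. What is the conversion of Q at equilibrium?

Let X = conversion of Q (basis 1 mol Q); extent of reaction ξ = X.
Species balance: n_Q = 1 − X; n_R = X; n_M = X; n_I = 3.06 (inert).
n_T = Σnᵢ = 4.06 + X.
y_i = n_i/n_T, p_i = y_i·P. K_p = p_R p_M / (p_Q).
Substituting and setting equal to 0.0352 bar gives a polynomial in X; the root in (0,1) is X = 0.218.

X = 0.218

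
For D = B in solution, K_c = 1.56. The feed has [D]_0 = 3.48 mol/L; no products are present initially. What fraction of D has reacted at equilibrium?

X = 0.609

Let X = conversion of D; extent ξ = 3.48·X mol/L.
Concentrations: [D] = 3.48 − 3.48X; [B] = 3.48X.
K_c = [B] / ([D]).
This equals 1.56 at X = 0.609 (the root in 0 < X < 1).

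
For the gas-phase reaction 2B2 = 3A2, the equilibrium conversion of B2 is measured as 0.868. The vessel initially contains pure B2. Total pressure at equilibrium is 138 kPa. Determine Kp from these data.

Basis: 1 mol B2 initially; let X = conversion of B2. Extent ξ = 0.5X.
Mole table: n_B2 = 1 − X; n_A2 = 1.5X.
n_T = Σnᵢ = 1 + 0.5X.
At X = 0.868: n_B2 = 0.132, n_A2 = 1.3, n_T = 1.43.
p_i = (n_i/n_T)·P. Kp = p_A2^3 / (p_B2^2) = 1.22e+04 kPa.

Kp = 1.22e+04 kPa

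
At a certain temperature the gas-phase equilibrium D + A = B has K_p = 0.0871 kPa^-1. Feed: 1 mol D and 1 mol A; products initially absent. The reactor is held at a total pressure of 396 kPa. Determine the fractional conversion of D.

Basis: 1 mol D initially; let X = conversion of D. Extent ξ = X.
Mole table: n_D = 1 − X; n_A = 1 − X; n_B = X.
Summing: n_T = 2 − X.
Mole fractions y_i = n_i/n_T; K_p = p_B / (p_D p_A) with p_i = y_i·P.
This yields a degree-2 equation in X; solving on (0,1), X = 0.832.

X = 0.832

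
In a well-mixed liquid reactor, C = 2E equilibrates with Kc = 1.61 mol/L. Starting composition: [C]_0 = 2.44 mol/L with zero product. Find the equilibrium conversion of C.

Let X = conversion of C; extent ξ = 2.44·X mol/L.
Concentrations: [C] = 2.44 − 2.44X; [E] = 4.88X.
Kc = [E]^2 / ([C]).
Solving Kc = 1.61 for X ∈ (0,1): X = 0.332.

X = 0.332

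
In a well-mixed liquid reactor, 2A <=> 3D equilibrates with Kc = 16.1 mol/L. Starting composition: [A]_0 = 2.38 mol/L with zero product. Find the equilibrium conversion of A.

X = 0.639

Let X = conversion of A; extent ξ = 2.38X/2 mol/L.
Concentrations: [A] = 2.38 − 2.38X; [D] = 3.57X.
Kc = [D]^3 / ([A]^2).
This equals 16.1 at X = 0.639 (the root in 0 < X < 1).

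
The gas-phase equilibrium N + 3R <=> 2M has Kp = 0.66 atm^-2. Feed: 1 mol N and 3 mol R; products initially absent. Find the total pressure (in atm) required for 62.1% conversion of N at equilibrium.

P = 5.65 atm

Basis: 1 mol N initially; let X = conversion of N. Extent ξ = X.
At extent ξ: n_N = 1 − X; n_R = 3 − 3X; n_M = 2X.
n_T = Σnᵢ = 4 − 2X.
Kp = p_M^2 / (p_N p_R^3) with p_i = (n_i/n_T)·P.
At X = 0.621: the mole-fraction product g(X) = Π y_i^ν_i = 21.06. Since Kp = g(X)·P^{-2}, P = (g/Kp)^(1/2) = (21.06/0.66)^(1/2) = 5.65 atm.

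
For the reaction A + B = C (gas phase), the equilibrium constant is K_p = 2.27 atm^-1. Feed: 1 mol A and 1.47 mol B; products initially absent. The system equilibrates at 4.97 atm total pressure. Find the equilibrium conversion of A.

X = 0.817

Let X = conversion of A (basis 1 mol A); extent of reaction ξ = X.
At extent ξ: n_A = 1 − X; n_B = 1.47 − X; n_C = X.
n_T = Σnᵢ = 2.47 − X.
Mole fractions y_i = n_i/n_T; K_p = p_C / (p_A p_B) with p_i = y_i·P.
Substituting and setting equal to 2.27 atm^-1 gives a polynomial in X; the root in (0,1) is X = 0.817.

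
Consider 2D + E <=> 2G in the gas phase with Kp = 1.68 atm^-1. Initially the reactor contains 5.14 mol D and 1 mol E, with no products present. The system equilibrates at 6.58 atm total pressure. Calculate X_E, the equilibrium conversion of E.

X = 0.874

Let X = conversion of E (basis 1 mol E); extent of reaction ξ = X.
At extent ξ: n_D = 5.14 − 2X; n_E = 1 − X; n_G = 2X.
Total moles n_T = 6.14 − X.
With p_i = (n_i/n_T)P, Kp = p_G^2 / (p_D^2 p_E).
Substituting and setting equal to 1.68 atm^-1 gives a polynomial in X; the root in (0,1) is X = 0.874.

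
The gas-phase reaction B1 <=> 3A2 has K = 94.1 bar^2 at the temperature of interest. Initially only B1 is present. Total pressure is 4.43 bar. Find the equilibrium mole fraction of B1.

Basis: 1 mol B1 initially; let X = conversion of B1. Extent ξ = X.
At extent ξ: n_B1 = 1 − X; n_A2 = 3X.
Summing: n_T = 1 + 2X.
With p_i = (n_i/n_T)P, K = p_A2^3 / (p_B1).
Equating to 94.1 bar^2 and solving on 0 < X < 1: X = 0.681.
Then n_B1 = 0.319, n_T = 2.36, so y_B1 = 0.135.

y_B1 = 0.135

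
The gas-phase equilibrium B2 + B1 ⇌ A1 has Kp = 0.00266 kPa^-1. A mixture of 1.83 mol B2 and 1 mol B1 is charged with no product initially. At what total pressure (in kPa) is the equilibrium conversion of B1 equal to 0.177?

Basis: 1 mol B1 initially; let X = conversion of B1. Extent ξ = X.
Mole table: n_B2 = 1.83 − X; n_B1 = 1 − X; n_A1 = X.
Summing: n_T = 2.83 − X.
Kp = p_A1 / (p_B2 p_B1) with p_i = (n_i/n_T)·P.
At X = 0.177: the mole-fraction product g(X) = Π y_i^ν_i = 0.3452. Since Kp = g(X)·P^{-1}, P = (g/Kp)^(1/1) = (0.3452/0.00266)^(1/1) = 130 kPa.

P = 130 kPa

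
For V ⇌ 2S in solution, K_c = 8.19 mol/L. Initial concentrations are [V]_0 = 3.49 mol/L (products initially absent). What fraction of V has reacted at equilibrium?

Let X = conversion of V; extent ξ = 3.49·X mol/L.
Concentrations: [V] = 3.49 − 3.49X; [S] = 6.98X.
K_c = [S]^2 / ([V]).
This equals 8.19 at X = 0.527 (the root in 0 < X < 1).

X = 0.527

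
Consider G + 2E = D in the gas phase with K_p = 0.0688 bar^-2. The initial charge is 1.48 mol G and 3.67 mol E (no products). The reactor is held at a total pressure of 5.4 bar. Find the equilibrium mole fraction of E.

Basis: 1.48 mol G initially; let X = conversion of G. Extent ξ = 1.48X.
Mole table: n_G = 1.48 − 1.48X; n_E = 3.67 − 2.96X; n_D = 1.48X.
Total moles n_T = 5.15 − 2.96X.
With p_i = (n_i/n_T)P, K_p = p_D / (p_G p_E^2).
This yields a degree-3 equation in X; solving on (0,1), X = 0.433.
Then n_E = 2.39, n_T = 3.87, so y_E = 0.617.

y_E = 0.617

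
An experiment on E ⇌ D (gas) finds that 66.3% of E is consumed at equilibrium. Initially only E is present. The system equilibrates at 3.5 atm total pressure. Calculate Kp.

Kp = 1.97

Take 1 mol E as basis and let X be its fractional conversion, so ξ = X.
At extent ξ: n_E = 1 − X; n_D = X.
Total moles n_T = 1 (Δν = 0, constant).
At X = 0.663: n_E = 0.337, n_D = 0.663, n_T = 1.
p_i = (n_i/n_T)·P. Kp = p_D / (p_E) = 1.97.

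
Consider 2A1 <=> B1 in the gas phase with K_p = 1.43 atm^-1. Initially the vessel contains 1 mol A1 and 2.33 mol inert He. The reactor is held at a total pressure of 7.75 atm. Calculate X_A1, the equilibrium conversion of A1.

Let X = conversion of A1 (basis 1 mol A1); extent of reaction ξ = 0.5X.
Mole table: n_A1 = 1 − X; n_B1 = 0.5X; n_I = 2.33 (inert).
Summing: n_T = 3.33 − 0.5X.
y_i = n_i/n_T, p_i = y_i·P. K_p = p_B1 / (p_A1^2).
This yields a degree-2 equation in X; solving on (0,1), X = 0.694.

X = 0.694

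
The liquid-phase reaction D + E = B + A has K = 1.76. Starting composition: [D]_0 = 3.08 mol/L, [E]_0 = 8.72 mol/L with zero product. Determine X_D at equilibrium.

X = 0.814

Let X = conversion of D; extent ξ = 3.08·X mol/L.
Concentrations: [D] = 3.08 − 3.08X; [E] = 8.72 − 3.08X; [B] = 3.08X; [A] = 3.08X.
K = [B] [A] / ([D] [E]).
Equating to 1.76: the physical root is X = 0.814.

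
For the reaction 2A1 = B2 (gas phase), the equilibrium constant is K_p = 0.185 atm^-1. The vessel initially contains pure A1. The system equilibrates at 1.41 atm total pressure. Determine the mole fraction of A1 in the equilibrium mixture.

y_A1 = 0.823

Basis: 1 mol A1 initially; let X = conversion of A1. Extent ξ = 0.5X.
At extent ξ: n_A1 = 1 − X; n_B2 = 0.5X.
Summing: n_T = 1 − 0.5X.
With p_i = (n_i/n_T)P, K_p = p_B2 / (p_A1^2).
Substituting and setting equal to 0.185 atm^-1 gives a polynomial in X; the root in (0,1) is X = 0.300.
Then n_A1 = 0.7, n_T = 0.85, so y_A1 = 0.823.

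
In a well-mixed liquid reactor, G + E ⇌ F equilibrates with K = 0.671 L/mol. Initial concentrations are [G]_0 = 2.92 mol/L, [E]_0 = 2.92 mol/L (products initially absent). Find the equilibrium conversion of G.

Let X = conversion of G; extent ξ = 2.92·X mol/L.
Concentrations: [G] = 2.92 − 2.92X; [E] = 2.92 − 2.92X; [F] = 2.92X.
K = [F] / ([G] [E]).
Setting equal to 0.671 and solving for X on (0,1) gives X = 0.497.

X = 0.497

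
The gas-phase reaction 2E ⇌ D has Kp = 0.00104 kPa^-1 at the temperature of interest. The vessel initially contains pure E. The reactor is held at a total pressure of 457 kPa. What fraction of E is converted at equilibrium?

X = 0.413

Let X = conversion of E (basis 1 mol E); extent of reaction ξ = 0.5X.
Mole table: n_E = 1 − X; n_D = 0.5X.
Summing: n_T = 1 − 0.5X.
With p_i = (n_i/n_T)P, Kp = p_D / (p_E^2).
Equating to 0.00104 kPa^-1 and solving on 0 < X < 1: X = 0.413.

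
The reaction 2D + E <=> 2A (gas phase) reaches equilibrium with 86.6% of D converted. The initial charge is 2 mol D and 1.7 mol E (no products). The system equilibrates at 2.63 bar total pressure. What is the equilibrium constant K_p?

Let X = conversion of D (basis 2 mol D); extent of reaction ξ = X.
Mole table: n_D = 2 − 2X; n_E = 1.7 − X; n_A = 2X.
n_T = Σnᵢ = 3.7 − X.
At X = 0.866: n_D = 0.268, n_E = 0.834, n_A = 1.73, n_T = 2.83.
p_i = (n_i/n_T)·P. K_p = p_A^2 / (p_D^2 p_E) = 54 bar^-1.

K_p = 54 bar^-1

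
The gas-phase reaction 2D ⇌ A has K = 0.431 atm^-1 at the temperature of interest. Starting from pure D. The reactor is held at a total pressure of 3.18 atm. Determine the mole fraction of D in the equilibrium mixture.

Take 1 mol D as basis and let X be its fractional conversion, so ξ = 0.5X.
Species balance: n_D = 1 − X; n_A = 0.5X.
Total moles n_T = 1 − 0.5X.
Mole fractions y_i = n_i/n_T; K = p_A / (p_D^2) with p_i = y_i·P.
This yields a degree-2 equation in X; solving on (0,1), X = 0.607.
Then n_D = 0.393, n_T = 0.696, so y_D = 0.564.

y_D = 0.564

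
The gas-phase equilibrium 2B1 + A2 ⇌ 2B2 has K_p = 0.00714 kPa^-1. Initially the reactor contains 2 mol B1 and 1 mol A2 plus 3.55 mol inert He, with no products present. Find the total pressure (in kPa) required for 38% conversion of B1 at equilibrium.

P = 524 kPa

Take 2 mol B1 as basis and let X be its fractional conversion, so ξ = X.
Species balance: n_B1 = 2 − 2X; n_A2 = 1 − X; n_B2 = 2X; n_I = 3.55 (inert).
Total moles n_T = 6.55 − X.
K_p = p_B2^2 / (p_B1^2 p_A2) with p_i = (n_i/n_T)·P.
At X = 0.38: the mole-fraction product g(X) = Π y_i^ν_i = 3.738. Since K_p = g(X)·P^{-1}, P = (g/K_p)^(1/1) = (3.738/0.00714)^(1/1) = 524 kPa.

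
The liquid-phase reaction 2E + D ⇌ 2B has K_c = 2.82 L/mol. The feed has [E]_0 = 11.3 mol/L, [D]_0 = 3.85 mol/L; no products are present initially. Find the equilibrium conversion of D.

Let X = conversion of D; extent ξ = 3.85·X mol/L.
Concentrations: [E] = 11.3 − 7.7X; [D] = 3.85 − 3.85X; [B] = 7.7X.
K_c = [B]^2 / ([E]^2 [D]).
Setting equal to 2.82 and solving for X on (0,1) gives X = 0.837.

X = 0.837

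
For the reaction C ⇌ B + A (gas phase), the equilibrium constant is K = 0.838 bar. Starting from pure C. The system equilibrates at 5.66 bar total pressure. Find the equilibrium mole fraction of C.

y_C = 0.472

Take 1 mol C as basis and let X be its fractional conversion, so ξ = X.
Moles: n_C = 1 − X; n_B = X; n_A = X.
Total moles n_T = 1 + X.
Mole fractions y_i = n_i/n_T; K = p_B p_A / (p_C) with p_i = y_i·P.
Setting this equal to 0.838 bar and taking the physical root (0 < X < 1) gives X = 0.359.
Then n_C = 0.641, n_T = 1.36, so y_C = 0.472.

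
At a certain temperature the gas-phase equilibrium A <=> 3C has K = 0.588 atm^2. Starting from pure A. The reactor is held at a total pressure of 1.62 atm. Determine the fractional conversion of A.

X = 0.240

Take 1 mol A as basis and let X be its fractional conversion, so ξ = X.
Mole table: n_A = 1 − X; n_C = 3X.
Summing: n_T = 1 + 2X.
Mole fractions y_i = n_i/n_T; K = p_C^3 / (p_A) with p_i = y_i·P.
This yields a degree-3 equation in X; solving on (0,1), X = 0.240.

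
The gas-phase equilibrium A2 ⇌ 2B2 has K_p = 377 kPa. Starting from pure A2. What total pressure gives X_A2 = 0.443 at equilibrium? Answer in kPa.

P = 386 kPa

Basis: 1 mol A2 initially; let X = conversion of A2. Extent ξ = X.
Mole table: n_A2 = 1 − X; n_B2 = 2X.
Total moles n_T = 1 + X.
K_p = p_B2^2 / (p_A2) with p_i = (n_i/n_T)·P.
At X = 0.443: the mole-fraction product g(X) = Π y_i^ν_i = 0.9767. Since K_p = g(X)·P^{1}, P = (K_p/g)^(1/1) = (377/0.9767)^(1/1) = 386 kPa.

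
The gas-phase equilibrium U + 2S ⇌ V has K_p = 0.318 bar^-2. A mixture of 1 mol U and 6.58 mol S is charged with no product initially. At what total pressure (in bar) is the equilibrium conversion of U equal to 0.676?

P = 3.05 bar

Let X = conversion of U (basis 1 mol U); extent of reaction ξ = X.
At extent ξ: n_U = 1 − X; n_S = 6.58 − 2X; n_V = X.
Summing: n_T = 7.58 − 2X.
K_p = p_V / (p_U p_S^2) with p_i = (n_i/n_T)·P.
At X = 0.676: the mole-fraction product g(X) = Π y_i^ν_i = 2.961. Since K_p = g(X)·P^{-2}, P = (g/K_p)^(1/2) = (2.961/0.318)^(1/2) = 3.05 bar.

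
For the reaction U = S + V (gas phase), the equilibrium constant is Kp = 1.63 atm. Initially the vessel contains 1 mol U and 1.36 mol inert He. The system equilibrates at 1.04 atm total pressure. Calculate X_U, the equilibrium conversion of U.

X = 0.855

Basis: 1 mol U initially; let X = conversion of U. Extent ξ = X.
At extent ξ: n_U = 1 − X; n_S = X; n_V = X; n_I = 1.36 (inert).
n_T = Σnᵢ = 2.36 + X.
With p_i = (n_i/n_T)P, Kp = p_S p_V / (p_U).
Substituting and setting equal to 1.63 atm gives a polynomial in X; the root in (0,1) is X = 0.855.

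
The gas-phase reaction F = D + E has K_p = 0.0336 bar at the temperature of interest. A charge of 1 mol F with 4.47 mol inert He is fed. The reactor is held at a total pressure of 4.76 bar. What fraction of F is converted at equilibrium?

Take 1 mol F as basis and let X be its fractional conversion, so ξ = X.
Moles: n_F = 1 − X; n_D = X; n_E = X; n_I = 4.47 (inert).
Summing: n_T = 5.47 + X.
y_i = n_i/n_T, p_i = y_i·P. K_p = p_D p_E / (p_F).
Setting this equal to 0.0336 bar and taking the physical root (0 < X < 1) gives X = 0.181.

X = 0.181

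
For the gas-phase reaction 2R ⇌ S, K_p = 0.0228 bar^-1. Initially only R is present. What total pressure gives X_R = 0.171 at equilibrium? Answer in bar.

P = 4.99 bar

Take 1 mol R as basis and let X be its fractional conversion, so ξ = 0.5X.
Mole table: n_R = 1 − X; n_S = 0.5X.
Total moles n_T = 1 − 0.5X.
K_p = p_S / (p_R^2) with p_i = (n_i/n_T)·P.
At X = 0.171: the mole-fraction product g(X) = Π y_i^ν_i = 0.1138. Since K_p = g(X)·P^{-1}, P = (g/K_p)^(1/1) = (0.1138/0.0228)^(1/1) = 4.99 bar.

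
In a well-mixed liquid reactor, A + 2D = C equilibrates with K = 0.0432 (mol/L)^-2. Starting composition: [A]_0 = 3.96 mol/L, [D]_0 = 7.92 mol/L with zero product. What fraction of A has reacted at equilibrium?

X = 0.450

Let X = conversion of A; extent ξ = 3.96·X mol/L.
Concentrations: [A] = 3.96 − 3.96X; [D] = 7.92 − 7.92X; [C] = 3.96X.
K = [C] / ([A] [D]^2).
Setting equal to 0.0432 and solving for X on (0,1) gives X = 0.450.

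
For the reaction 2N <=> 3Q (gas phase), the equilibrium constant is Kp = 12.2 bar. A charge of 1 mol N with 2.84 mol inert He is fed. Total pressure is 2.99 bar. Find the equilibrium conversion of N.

Let X = conversion of N (basis 1 mol N); extent of reaction ξ = 0.5X.
Moles: n_N = 1 − X; n_Q = 1.5X; n_I = 2.84 (inert).
Total moles n_T = 3.84 + 0.5X.
Mole fractions y_i = n_i/n_T; Kp = p_Q^3 / (p_N^2) with p_i = y_i·P.
Substituting and setting equal to 12.2 bar gives a polynomial in X; the root in (0,1) is X = 0.726.

X = 0.726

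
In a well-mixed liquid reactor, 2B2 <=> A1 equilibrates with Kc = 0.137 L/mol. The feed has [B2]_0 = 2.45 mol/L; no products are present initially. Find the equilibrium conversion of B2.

Let X = conversion of B2; extent ξ = 2.45X/2 mol/L.
Concentrations: [B2] = 2.45 − 2.45X; [A1] = 1.23X.
Kc = [A1] / ([B2]^2).
Equating to 0.137 L/mol: the physical root is X = 0.315.

X = 0.315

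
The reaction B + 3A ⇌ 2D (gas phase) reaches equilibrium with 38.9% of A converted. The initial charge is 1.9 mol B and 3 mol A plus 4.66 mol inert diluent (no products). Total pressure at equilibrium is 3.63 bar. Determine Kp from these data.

Take 3 mol A as basis and let X be its fractional conversion, so ξ = X.
Moles: n_B = 1.9 − X; n_A = 3 − 3X; n_D = 2X; n_I = 4.66 (inert).
Summing: n_T = 9.56 − 2X.
At X = 0.389: n_B = 1.51, n_A = 1.83, n_D = 0.778, n_T = 8.78.
p_i = (n_i/n_T)·P. Kp = p_D^2 / (p_B p_A^3) = 0.381 bar^-2.

Kp = 0.381 bar^-2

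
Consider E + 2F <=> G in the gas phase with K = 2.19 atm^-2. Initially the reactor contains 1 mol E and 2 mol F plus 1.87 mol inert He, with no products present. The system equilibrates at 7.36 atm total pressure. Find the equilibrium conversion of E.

Let X = conversion of E (basis 1 mol E); extent of reaction ξ = X.
Moles: n_E = 1 − X; n_F = 2 − 2X; n_G = X; n_I = 1.87 (inert).
Summing: n_T = 4.87 − 2X.
With p_i = (n_i/n_T)P, K = p_G / (p_E p_F^2).
Setting this equal to 2.19 atm^-2 and taking the physical root (0 < X < 1) gives X = 0.738.

X = 0.738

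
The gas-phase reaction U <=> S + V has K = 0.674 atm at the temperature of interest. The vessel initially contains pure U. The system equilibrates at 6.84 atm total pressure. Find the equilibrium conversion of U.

X = 0.299

Basis: 1 mol U initially; let X = conversion of U. Extent ξ = X.
Mole table: n_U = 1 − X; n_S = X; n_V = X.
n_T = Σnᵢ = 1 + X.
Mole fractions y_i = n_i/n_T; K = p_S p_V / (p_U) with p_i = y_i·P.
This yields a degree-2 equation in X; solving on (0,1), X = 0.299.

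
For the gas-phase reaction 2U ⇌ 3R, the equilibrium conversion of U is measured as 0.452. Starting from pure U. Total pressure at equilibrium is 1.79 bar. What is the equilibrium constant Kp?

Kp = 1.52 bar

Take 1 mol U as basis and let X be its fractional conversion, so ξ = 0.5X.
Moles: n_U = 1 − X; n_R = 1.5X.
n_T = Σnᵢ = 1 + 0.5X.
At X = 0.452: n_U = 0.548, n_R = 0.678, n_T = 1.23.
p_i = (n_i/n_T)·P. Kp = p_R^3 / (p_U^2) = 1.52 bar.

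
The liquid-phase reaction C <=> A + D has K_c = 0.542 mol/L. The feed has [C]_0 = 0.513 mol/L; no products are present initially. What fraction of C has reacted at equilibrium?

X = 0.627

Let X = conversion of C; extent ξ = 0.513·X mol/L.
Concentrations: [C] = 0.513 − 0.513X; [A] = 0.513X; [D] = 0.513X.
K_c = [A] [D] / ([C]).
Setting equal to 0.542 and solving for X on (0,1) gives X = 0.627.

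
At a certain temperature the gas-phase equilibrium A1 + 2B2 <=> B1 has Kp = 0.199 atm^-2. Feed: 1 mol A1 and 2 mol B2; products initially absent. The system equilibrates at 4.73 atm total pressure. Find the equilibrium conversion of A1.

X = 0.518

Let X = conversion of A1 (basis 1 mol A1); extent of reaction ξ = X.
At extent ξ: n_A1 = 1 − X; n_B2 = 2 − 2X; n_B1 = X.
Total moles n_T = 3 − 2X.
Mole fractions y_i = n_i/n_T; Kp = p_B1 / (p_A1 p_B2^2) with p_i = y_i·P.
Substituting and setting equal to 0.199 atm^-2 gives a polynomial in X; the root in (0,1) is X = 0.518.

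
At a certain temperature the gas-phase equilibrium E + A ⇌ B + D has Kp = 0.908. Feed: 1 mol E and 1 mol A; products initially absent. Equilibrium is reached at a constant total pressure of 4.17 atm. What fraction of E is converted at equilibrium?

X = 0.488

Take 1 mol E as basis and let X be its fractional conversion, so ξ = X.
Species balance: n_E = 1 − X; n_A = 1 − X; n_B = X; n_D = X.
Total moles n_T = 2 (Δν = 0, constant).
With p_i = (n_i/n_T)P, Kp = p_B p_D / (p_E p_A).
Equating to 0.908 and solving on 0 < X < 1: X = 0.488.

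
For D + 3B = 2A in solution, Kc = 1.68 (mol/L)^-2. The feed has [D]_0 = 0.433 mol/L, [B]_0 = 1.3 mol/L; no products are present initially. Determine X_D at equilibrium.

X = 0.447

Let X = conversion of D; extent ξ = 0.433·X mol/L.
Concentrations: [D] = 0.433 − 0.433X; [B] = 1.3 − 1.3X; [A] = 0.866X.
Kc = [A]^2 / ([D] [B]^3).
This equals 1.68 at X = 0.447 (the root in 0 < X < 1).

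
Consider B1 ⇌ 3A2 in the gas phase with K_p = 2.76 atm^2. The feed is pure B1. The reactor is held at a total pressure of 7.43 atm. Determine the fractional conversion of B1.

Basis: 1 mol B1 initially; let X = conversion of B1. Extent ξ = X.
Moles: n_B1 = 1 − X; n_A2 = 3X.
n_T = Σnᵢ = 1 + 2X.
y_i = n_i/n_T, p_i = y_i·P. K_p = p_A2^3 / (p_B1).
Setting this equal to 2.76 atm^2 and taking the physical root (0 < X < 1) gives X = 0.137.

X = 0.137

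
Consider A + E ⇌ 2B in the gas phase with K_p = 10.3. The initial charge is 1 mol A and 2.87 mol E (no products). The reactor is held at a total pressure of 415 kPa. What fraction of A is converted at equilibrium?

Let X = conversion of A (basis 1 mol A); extent of reaction ξ = X.
Moles: n_A = 1 − X; n_E = 2.87 − X; n_B = 2X.
Since Δν = 0, n_T = 3.87 throughout.
Mole fractions y_i = n_i/n_T; K_p = p_B^2 / (p_A p_E) with p_i = y_i·P.
Substituting and setting equal to 10.3 gives a polynomial in X; the root in (0,1) is X = 0.858.

X = 0.858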